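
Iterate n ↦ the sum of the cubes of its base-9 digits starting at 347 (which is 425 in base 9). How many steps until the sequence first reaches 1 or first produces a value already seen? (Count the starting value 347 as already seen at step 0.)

347 = (4,2,5)_9 → 4³ + 2³ + 5³ = 64 + 8 + 125 = 197
197 = (2,3,8)_9 → 2³ + 3³ + 8³ = 8 + 27 + 512 = 547
547 = (6,6,7)_9 → 6³ + 6³ + 7³ = 216 + 216 + 343 = 775
775 = (1,0,5,1)_9 → 1³ + 0³ + 5³ + 1³ = 1 + 0 + 125 + 1 = 127
127 = (1,5,1)_9 → 1³ + 5³ + 1³ = 1 + 125 + 1 = 127  — 127 repeats.
That took 5 steps.

5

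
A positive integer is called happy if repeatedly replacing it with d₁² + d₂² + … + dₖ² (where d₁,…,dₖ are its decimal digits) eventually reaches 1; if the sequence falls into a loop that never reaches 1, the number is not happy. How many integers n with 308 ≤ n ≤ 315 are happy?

2

308: 308 → 73 → 58 → 89 → 145 → 42 → 20 → 4 → 16 → 37 → 58  — not happy
309: 309 → 90 → 81 → 65 → 61 → 37 → 58 → 89 → 145 → 42 → 20 → 4 → 16 → 37  — not happy
310: 310 → 10 → 1  — happy
311: 311 → 11 → 2 → 4 → 16 → 37 → 58 → 89 → 145 → 42 → 20 → 4  — not happy
312: 312 → 14 → 17 → 50 → 25 → 29 → 85 → 89 → 145 → 42 → 20 → 4 → 16 → 37 → 58 → 89  — not happy
313: 313 → 19 → 82 → 68 → 100 → 1  — happy
314: 314 → 26 → 40 → 16 → 37 → 58 → 89 → 145 → 42 → 20 → 4 → 16  — not happy
315: 315 → 35 → 34 → 25 → 29 → 85 → 89 → 145 → 42 → 20 → 4 → 16 → 37 → 58 → 89  — not happy
happy: 310, 313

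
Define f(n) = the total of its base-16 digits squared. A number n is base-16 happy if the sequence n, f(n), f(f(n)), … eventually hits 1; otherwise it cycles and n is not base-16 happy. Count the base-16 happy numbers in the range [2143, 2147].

2143: 2143 → 314 → 110 → 232 → 260 → 17 → 2 → 4 → 16 → 1  — base-16 happy
2144: 2144 → 100 → 52 → 25 → 82 → 29 → 170 → 200 → 208 → 169 → 181 → 146 → 85 → 50 → 13 → 169  — not base-16 happy
2145: 2145 → 101 → 61 → 178 → 125 → 218 → 269 → 170 → 200 → 208 → 169 → 181 → 146 → 85 → 50 → 13 → 169  — not base-16 happy
2146: 2146 → 104 → 100 → 52 → 25 → 82 → 29 → 170 → 200 → 208 → 169 → 181 → 146 → 85 → 50 → 13 → 169  — not base-16 happy
2147: 2147 → 109 → 205 → 313 → 91 → 146 → 85 → 50 → 13 → 169 → 181 → 146  — not base-16 happy
base-16 happy: 2143

1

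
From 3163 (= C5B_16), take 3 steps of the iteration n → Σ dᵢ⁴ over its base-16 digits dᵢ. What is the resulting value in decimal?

8208

3163 = (12,5,11)_16 → 12⁴ + 5⁴ + 11⁴ = 36002
36002 = (8,12,10,2)_16 → 8⁴ + 12⁴ + 10⁴ + 2⁴ = 34848
34848 = (8,8,2,0)_16 → 8⁴ + 8⁴ + 2⁴ + 0⁴ = 8208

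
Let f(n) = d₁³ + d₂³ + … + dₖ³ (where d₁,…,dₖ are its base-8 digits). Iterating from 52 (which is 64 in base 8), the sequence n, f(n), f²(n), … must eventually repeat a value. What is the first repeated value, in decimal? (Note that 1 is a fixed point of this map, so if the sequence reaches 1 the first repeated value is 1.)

559

52 = (6,4)_8 → 6³ + 4³ = 280
280 = (4,3,0)_8 → 4³ + 3³ + 0³ = 91
91 = (1,3,3)_8 → 1³ + 3³ + 3³ = 55
55 = (6,7)_8 → 6³ + 7³ = 559
559 = (1,0,5,7)_8 → 1³ + 0³ + 5³ + 7³ = 469
469 = (7,2,5)_8 → 7³ + 2³ + 5³ = 476
476 = (7,3,4)_8 → 7³ + 3³ + 4³ = 434
434 = (6,6,2)_8 → 6³ + 6³ + 2³ = 440
440 = (6,7,0)_8 → 6³ + 7³ + 0³ = 559  — 559 already appeared earlier.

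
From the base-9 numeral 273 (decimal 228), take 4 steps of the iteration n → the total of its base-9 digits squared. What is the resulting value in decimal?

228 = (2,7,3)_9 → 2² + 7² + 3² = 62
62 = (6,8)_9 → 6² + 8² = 100
100 = (1,2,1)_9 → 1² + 2² + 1² = 6
6 = (6)_9 → 6² = 36

36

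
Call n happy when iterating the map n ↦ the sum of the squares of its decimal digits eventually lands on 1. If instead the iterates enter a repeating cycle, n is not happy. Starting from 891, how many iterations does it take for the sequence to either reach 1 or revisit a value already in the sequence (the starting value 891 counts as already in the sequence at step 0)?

15

891 → 8² + 9² + 1² = 146
146 → 1² + 4² + 6² = 53
53 → 5² + 3² = 34
34 → 3² + 4² = 25
25 → 2² + 5² = 29
29 → 2² + 9² = 85
85 → 8² + 5² = 89
89 → 8² + 9² = 145
145 → 1² + 4² + 5² = 42
42 → 4² + 2² = 20
20 → 2² + 0² = 4
4 → 4² = 16
16 → 1² + 6² = 37
37 → 3² + 7² = 58
58 → 5² + 8² = 89  — 89 repeats.
That took 15 steps.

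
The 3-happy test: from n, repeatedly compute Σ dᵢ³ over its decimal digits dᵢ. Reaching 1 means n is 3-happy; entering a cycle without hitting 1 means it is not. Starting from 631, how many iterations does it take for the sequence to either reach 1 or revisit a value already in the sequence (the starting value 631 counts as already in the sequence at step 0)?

3

631 → 244
244 → 136
136 → 244  — 244 repeats.
That took 3 steps.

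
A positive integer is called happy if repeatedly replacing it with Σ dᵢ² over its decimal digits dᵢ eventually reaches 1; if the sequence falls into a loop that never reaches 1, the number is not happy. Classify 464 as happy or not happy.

happy

464 → 68
68 → 100
100 → 1  — reached 1.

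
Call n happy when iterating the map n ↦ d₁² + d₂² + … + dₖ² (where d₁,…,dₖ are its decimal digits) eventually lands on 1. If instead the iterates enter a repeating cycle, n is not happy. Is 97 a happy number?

happy

97 → 9² + 7² = 81 + 49 = 130
130 → 1² + 3² + 0² = 1 + 9 + 0 = 10
10 → 1² + 0² = 1 + 0 = 1  — reached 1.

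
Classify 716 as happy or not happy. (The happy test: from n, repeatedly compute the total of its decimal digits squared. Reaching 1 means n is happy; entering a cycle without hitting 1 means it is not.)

happy

716 → 7² + 1² + 6² = 86
86 → 8² + 6² = 100
100 → 1² + 0² + 0² = 1  — reached 1.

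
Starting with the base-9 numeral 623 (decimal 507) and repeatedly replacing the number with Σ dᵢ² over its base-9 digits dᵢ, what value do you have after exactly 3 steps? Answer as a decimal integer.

507 = (6,2,3)_9 → 6² + 2² + 3² = 36 + 4 + 9 = 49
49 = (5,4)_9 → 5² + 4² = 25 + 16 = 41
41 = (4,5)_9 → 4² + 5² = 16 + 25 = 41

41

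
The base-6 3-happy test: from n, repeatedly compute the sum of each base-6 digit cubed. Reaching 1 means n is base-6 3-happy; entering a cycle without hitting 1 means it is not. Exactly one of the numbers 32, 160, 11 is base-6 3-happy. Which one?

32: 32 → 133 → 92 → 43 → 3 → 27 → 91 → 36 → 1  — reaches 1 (base-6 3-happy)
160: 160 → 136 → 155 → 190 → 190  — repeats 190 (not base-6 3-happy)
11: 11 → 126 → 54 → 28 → 128 → 62 → 73 → 9 → 28  — repeats 28 (not base-6 3-happy)

32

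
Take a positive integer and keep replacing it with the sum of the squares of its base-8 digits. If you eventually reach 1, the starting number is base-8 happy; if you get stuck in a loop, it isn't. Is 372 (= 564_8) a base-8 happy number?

base-8 happy

372 = (5,6,4)_8 → 5² + 6² + 4² = 25 + 36 + 16 = 77
77 = (1,1,5)_8 → 1² + 1² + 5² = 1 + 1 + 25 = 27
27 = (3,3)_8 → 3² + 3² = 9 + 9 = 18
18 = (2,2)_8 → 2² + 2² = 4 + 4 = 8
8 = (1,0)_8 → 1² + 0² = 1 + 0 = 1  — reached 1.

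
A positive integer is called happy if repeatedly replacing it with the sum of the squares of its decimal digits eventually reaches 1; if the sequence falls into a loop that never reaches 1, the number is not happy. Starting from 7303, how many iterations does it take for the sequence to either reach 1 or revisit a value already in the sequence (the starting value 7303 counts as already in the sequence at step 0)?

11

7303 → 67
67 → 85
85 → 89
89 → 145
145 → 42
42 → 20
20 → 4
4 → 16
16 → 37
37 → 58
58 → 89  — 89 repeats.
That took 11 steps.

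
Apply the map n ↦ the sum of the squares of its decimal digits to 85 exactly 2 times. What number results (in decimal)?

85 → 8² + 5² = 89
89 → 8² + 9² = 145

145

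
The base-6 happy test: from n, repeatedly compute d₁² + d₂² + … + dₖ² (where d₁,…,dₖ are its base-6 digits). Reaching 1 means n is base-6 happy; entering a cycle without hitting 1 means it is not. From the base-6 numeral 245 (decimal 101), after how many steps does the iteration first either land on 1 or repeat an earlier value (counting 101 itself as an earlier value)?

11

101 = (2,4,5)_6 → 2² + 4² + 5² = 45
45 = (1,1,3)_6 → 1² + 1² + 3² = 11
11 = (1,5)_6 → 1² + 5² = 26
26 = (4,2)_6 → 4² + 2² = 20
20 = (3,2)_6 → 3² + 2² = 13
13 = (2,1)_6 → 2² + 1² = 5
5 = (5)_6 → 5² = 25
25 = (4,1)_6 → 4² + 1² = 17
17 = (2,5)_6 → 2² + 5² = 29
29 = (4,5)_6 → 4² + 5² = 41
41 = (1,0,5)_6 → 1² + 0² + 5² = 26  — 26 repeats.
That took 11 steps.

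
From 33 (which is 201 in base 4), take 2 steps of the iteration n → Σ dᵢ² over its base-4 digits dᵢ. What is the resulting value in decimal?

33 = (2,0,1)_4 → 2² + 0² + 1² = 5
5 = (1,1)_4 → 1² + 1² = 2

2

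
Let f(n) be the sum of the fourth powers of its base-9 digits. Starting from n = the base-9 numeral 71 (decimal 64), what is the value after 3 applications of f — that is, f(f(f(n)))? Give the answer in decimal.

64 = (7,1)_9 → 2402
2402 = (3,2,5,8)_9 → 4818
4818 = (6,5,4,3)_9 → 2258

2258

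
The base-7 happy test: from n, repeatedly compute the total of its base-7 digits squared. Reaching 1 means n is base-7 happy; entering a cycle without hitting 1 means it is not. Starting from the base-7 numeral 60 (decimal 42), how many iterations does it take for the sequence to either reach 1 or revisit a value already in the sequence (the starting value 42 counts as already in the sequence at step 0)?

42 = (6,0)_7 → 6² + 0² = 36
36 = (5,1)_7 → 5² + 1² = 26
26 = (3,5)_7 → 3² + 5² = 34
34 = (4,6)_7 → 4² + 6² = 52
52 = (1,0,3)_7 → 1² + 0² + 3² = 10
10 = (1,3)_7 → 1² + 3² = 10  — 10 repeats.
That took 6 steps.

6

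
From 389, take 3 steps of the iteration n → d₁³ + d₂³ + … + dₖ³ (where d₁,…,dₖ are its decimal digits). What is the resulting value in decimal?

389 → 3³ + 8³ + 9³ = 1268
1268 → 1³ + 2³ + 6³ + 8³ = 737
737 → 7³ + 3³ + 7³ = 713

713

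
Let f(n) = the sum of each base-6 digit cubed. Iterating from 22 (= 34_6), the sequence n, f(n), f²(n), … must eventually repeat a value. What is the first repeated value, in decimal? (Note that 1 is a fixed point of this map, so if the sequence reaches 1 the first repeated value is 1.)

22 = (3,4)_6 → 3³ + 4³ = 27 + 64 = 91
91 = (2,3,1)_6 → 2³ + 3³ + 1³ = 8 + 27 + 1 = 36
36 = (1,0,0)_6 → 1³ + 0³ + 0³ = 1 + 0 + 0 = 1  — reached the fixed point 1.
1 → 1, so 1 is the first repeated value.

1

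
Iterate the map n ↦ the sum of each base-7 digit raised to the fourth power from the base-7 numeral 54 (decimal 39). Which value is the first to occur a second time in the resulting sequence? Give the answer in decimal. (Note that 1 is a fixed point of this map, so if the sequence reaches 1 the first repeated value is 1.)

1923

39 = (5,4)_7 → 881
881 = (2,3,6,6)_7 → 2689
2689 = (1,0,5,6,1)_7 → 1923
1923 = (5,4,1,5)_7 → 1507
1507 = (4,2,5,2)_7 → 913
913 = (2,4,4,3)_7 → 609
609 = (1,5,3,0)_7 → 707
707 = (2,0,3,0)_7 → 97
97 = (1,6,6)_7 → 2593
2593 = (1,0,3,6,3)_7 → 1459
1459 = (4,1,5,3)_7 → 963
963 = (2,5,4,4)_7 → 1153
1153 = (3,2,3,5)_7 → 803
803 = (2,2,2,5)_7 → 673
673 = (1,6,5,1)_7 → 1923  — 1923 already appeared earlier.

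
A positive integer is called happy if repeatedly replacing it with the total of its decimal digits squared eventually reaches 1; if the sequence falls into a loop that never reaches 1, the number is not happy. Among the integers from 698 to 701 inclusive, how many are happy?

1

698: 698 → 181 → 66 → 72 → 53 → 34 → 25 → 29 → 85 → 89 → 145 → 42 → 20 → 4 → 16 → 37 → 58 → 89  — not happy
699: 699 → 198 → 146 → 53 → 34 → 25 → 29 → 85 → 89 → 145 → 42 → 20 → 4 → 16 → 37 → 58 → 89  — not happy
700: 700 → 49 → 97 → 130 → 10 → 1  — happy
701: 701 → 50 → 25 → 29 → 85 → 89 → 145 → 42 → 20 → 4 → 16 → 37 → 58 → 89  — not happy
happy: 700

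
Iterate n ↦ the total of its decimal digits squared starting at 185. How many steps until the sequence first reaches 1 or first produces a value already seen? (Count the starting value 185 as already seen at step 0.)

185 → 1² + 8² + 5² = 1 + 64 + 25 = 90
90 → 9² + 0² = 81 + 0 = 81
81 → 8² + 1² = 64 + 1 = 65
65 → 6² + 5² = 36 + 25 = 61
61 → 6² + 1² = 36 + 1 = 37
37 → 3² + 7² = 9 + 49 = 58
58 → 5² + 8² = 25 + 64 = 89
89 → 8² + 9² = 64 + 81 = 145
145 → 1² + 4² + 5² = 1 + 16 + 25 = 42
42 → 4² + 2² = 16 + 4 = 20
20 → 2² + 0² = 4 + 0 = 4
4 → 4² = 16
16 → 1² + 6² = 1 + 36 = 37  — 37 repeats.
That took 13 steps.

13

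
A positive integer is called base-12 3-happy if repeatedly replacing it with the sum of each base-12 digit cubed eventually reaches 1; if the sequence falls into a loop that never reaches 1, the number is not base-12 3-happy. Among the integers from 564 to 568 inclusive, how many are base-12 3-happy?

564: 564 → 1358 → 862 → 2456 → 638 → 197 → 190 → 1028 → 856 → 1520 → 1728 → 1  — base-12 3-happy
565: 565 → 1359 → 881 → 342 → 288 → 8 → 512 → 755 → 1464 → 1008 → 343 → 415 → 1351 → 1136 → 1855 → 1344 → 793 → 342  — not base-12 3-happy
566: 566 → 1366 → 1854 → 1217 → 762 → 368 → 736 → 190 → 1028 → 856 → 1520 → 1728 → 1  — base-12 3-happy
567: 567 → 1385 → 1197 → 1268 → 1753 → 10 → 1000 → 1611 → 1366 → 1854 → 1217 → 762 → 368 → 736 → 190 → 1028 → 856 → 1520 → 1728 → 1  — base-12 3-happy
568: 568 → 1422 → 1945 → 219 → 244 → 577 → 65 → 250 → 1513 → 1217 → 762 → 368 → 736 → 190 → 1028 → 856 → 1520 → 1728 → 1  — base-12 3-happy
base-12 3-happy: 564, 566, 567, 568

4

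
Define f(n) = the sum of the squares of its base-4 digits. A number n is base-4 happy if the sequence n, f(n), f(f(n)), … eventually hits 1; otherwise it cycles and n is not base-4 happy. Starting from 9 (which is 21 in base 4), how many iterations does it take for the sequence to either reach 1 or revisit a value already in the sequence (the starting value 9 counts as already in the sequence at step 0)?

9 = (2,1)_4 → 2² + 1² = 4 + 1 = 5
5 = (1,1)_4 → 1² + 1² = 1 + 1 = 2
2 = (2)_4 → 2² = 4
4 = (1,0)_4 → 1² + 0² = 1 + 0 = 1  — reached 1.
That took 4 steps.

4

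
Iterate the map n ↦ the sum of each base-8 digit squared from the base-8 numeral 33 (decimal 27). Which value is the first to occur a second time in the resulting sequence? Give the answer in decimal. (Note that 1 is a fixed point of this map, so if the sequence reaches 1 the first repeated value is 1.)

1

27 = (3,3)_8 → 3² + 3² = 18
18 = (2,2)_8 → 2² + 2² = 8
8 = (1,0)_8 → 1² + 0² = 1  — reached the fixed point 1.
1 → 1, so 1 is the first repeated value.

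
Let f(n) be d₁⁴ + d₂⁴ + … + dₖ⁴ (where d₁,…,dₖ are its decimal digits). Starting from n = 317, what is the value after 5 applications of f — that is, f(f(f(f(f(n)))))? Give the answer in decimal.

13747

317 → 3⁴ + 1⁴ + 7⁴ = 81 + 1 + 2401 = 2483
2483 → 2⁴ + 4⁴ + 8⁴ + 3⁴ = 16 + 256 + 4096 + 81 = 4449
4449 → 4⁴ + 4⁴ + 4⁴ + 9⁴ = 256 + 256 + 256 + 6561 = 7329
7329 → 7⁴ + 3⁴ + 2⁴ + 9⁴ = 2401 + 81 + 16 + 6561 = 9059
9059 → 9⁴ + 0⁴ + 5⁴ + 9⁴ = 6561 + 0 + 625 + 6561 = 13747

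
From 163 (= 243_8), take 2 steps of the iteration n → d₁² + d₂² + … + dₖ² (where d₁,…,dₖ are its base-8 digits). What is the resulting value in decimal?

34

163 = (2,4,3)_8 → 2² + 4² + 3² = 4 + 16 + 9 = 29
29 = (3,5)_8 → 3² + 5² = 9 + 25 = 34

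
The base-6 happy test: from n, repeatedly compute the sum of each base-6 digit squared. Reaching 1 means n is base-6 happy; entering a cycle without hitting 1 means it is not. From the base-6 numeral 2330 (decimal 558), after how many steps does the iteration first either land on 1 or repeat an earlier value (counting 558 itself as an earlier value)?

558 = (2,3,3,0)_6 → 2² + 3² + 3² + 0² = 4 + 9 + 9 + 0 = 22
22 = (3,4)_6 → 3² + 4² = 9 + 16 = 25
25 = (4,1)_6 → 4² + 1² = 16 + 1 = 17
17 = (2,5)_6 → 2² + 5² = 4 + 25 = 29
29 = (4,5)_6 → 4² + 5² = 16 + 25 = 41
41 = (1,0,5)_6 → 1² + 0² + 5² = 1 + 0 + 25 = 26
26 = (4,2)_6 → 4² + 2² = 16 + 4 = 20
20 = (3,2)_6 → 3² + 2² = 9 + 4 = 13
13 = (2,1)_6 → 2² + 1² = 4 + 1 = 5
5 = (5)_6 → 5² = 25  — 25 repeats.
That took 10 steps.

10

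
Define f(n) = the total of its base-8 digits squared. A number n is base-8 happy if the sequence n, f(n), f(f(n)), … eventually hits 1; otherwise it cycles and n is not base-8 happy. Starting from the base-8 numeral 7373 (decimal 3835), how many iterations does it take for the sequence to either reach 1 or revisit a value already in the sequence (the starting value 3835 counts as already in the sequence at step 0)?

10

3835 = (7,3,7,3)_8 → 116
116 = (1,6,4)_8 → 53
53 = (6,5)_8 → 61
61 = (7,5)_8 → 74
74 = (1,1,2)_8 → 6
6 = (6)_8 → 36
36 = (4,4)_8 → 32
32 = (4,0)_8 → 16
16 = (2,0)_8 → 4
4 = (4)_8 → 16  — 16 repeats.
That took 10 steps.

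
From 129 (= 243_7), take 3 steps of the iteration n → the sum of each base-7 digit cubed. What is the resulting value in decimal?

9

129 = (2,4,3)_7 → 2³ + 4³ + 3³ = 8 + 64 + 27 = 99
99 = (2,0,1)_7 → 2³ + 0³ + 1³ = 8 + 0 + 1 = 9
9 = (1,2)_7 → 1³ + 2³ = 1 + 8 = 9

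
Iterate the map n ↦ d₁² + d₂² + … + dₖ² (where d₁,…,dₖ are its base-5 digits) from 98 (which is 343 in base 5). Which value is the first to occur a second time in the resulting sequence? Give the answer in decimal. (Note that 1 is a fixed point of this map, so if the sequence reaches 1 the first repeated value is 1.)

98 = (3,4,3)_5 → 3² + 4² + 3² = 9 + 16 + 9 = 34
34 = (1,1,4)_5 → 1² + 1² + 4² = 1 + 1 + 16 = 18
18 = (3,3)_5 → 3² + 3² = 9 + 9 = 18  — 18 already appeared earlier.

18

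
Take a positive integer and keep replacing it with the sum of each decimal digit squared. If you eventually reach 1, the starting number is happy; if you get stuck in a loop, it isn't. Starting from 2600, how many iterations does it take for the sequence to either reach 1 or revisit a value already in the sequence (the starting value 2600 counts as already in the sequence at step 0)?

10

2600 → 2² + 6² + 0² + 0² = 4 + 36 + 0 + 0 = 40
40 → 4² + 0² = 16 + 0 = 16
16 → 1² + 6² = 1 + 36 = 37
37 → 3² + 7² = 9 + 49 = 58
58 → 5² + 8² = 25 + 64 = 89
89 → 8² + 9² = 64 + 81 = 145
145 → 1² + 4² + 5² = 1 + 16 + 25 = 42
42 → 4² + 2² = 16 + 4 = 20
20 → 2² + 0² = 4 + 0 = 4
4 → 4² = 16  — 16 repeats.
That took 10 steps.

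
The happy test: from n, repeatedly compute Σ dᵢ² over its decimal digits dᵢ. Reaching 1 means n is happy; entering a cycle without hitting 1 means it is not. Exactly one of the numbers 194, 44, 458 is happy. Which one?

44

194: 194 → 98 → 145 → 42 → 20 → 4 → 16 → 37 → 58 → 89 → 145  — repeats 145 (not happy)
44: 44 → 32 → 13 → 10 → 1  — reaches 1 (happy)
458: 458 → 105 → 26 → 40 → 16 → 37 → 58 → 89 → 145 → 42 → 20 → 4 → 16  — repeats 16 (not happy)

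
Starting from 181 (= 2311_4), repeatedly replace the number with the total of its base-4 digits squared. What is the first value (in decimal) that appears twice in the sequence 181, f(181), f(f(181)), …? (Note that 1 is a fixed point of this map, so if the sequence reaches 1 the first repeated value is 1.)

181 = (2,3,1,1)_4 → 2² + 3² + 1² + 1² = 15
15 = (3,3)_4 → 3² + 3² = 18
18 = (1,0,2)_4 → 1² + 0² + 2² = 5
5 = (1,1)_4 → 1² + 1² = 2
2 = (2)_4 → 2² = 4
4 = (1,0)_4 → 1² + 0² = 1  — reached the fixed point 1.
1 → 1, so 1 is the first repeated value.

1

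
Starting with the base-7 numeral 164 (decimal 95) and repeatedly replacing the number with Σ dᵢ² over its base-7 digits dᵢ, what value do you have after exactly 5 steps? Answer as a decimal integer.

95 = (1,6,4)_7 → 1² + 6² + 4² = 53
53 = (1,0,4)_7 → 1² + 0² + 4² = 17
17 = (2,3)_7 → 2² + 3² = 13
13 = (1,6)_7 → 1² + 6² = 37
37 = (5,2)_7 → 5² + 2² = 29

29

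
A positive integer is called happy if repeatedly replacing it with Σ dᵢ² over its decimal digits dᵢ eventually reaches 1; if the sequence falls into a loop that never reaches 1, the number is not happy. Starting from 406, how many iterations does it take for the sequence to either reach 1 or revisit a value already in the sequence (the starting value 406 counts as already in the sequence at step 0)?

406 → 52
52 → 29
29 → 85
85 → 89
89 → 145
145 → 42
42 → 20
20 → 4
4 → 16
16 → 37
37 → 58
58 → 89  — 89 repeats.
That took 12 steps.

12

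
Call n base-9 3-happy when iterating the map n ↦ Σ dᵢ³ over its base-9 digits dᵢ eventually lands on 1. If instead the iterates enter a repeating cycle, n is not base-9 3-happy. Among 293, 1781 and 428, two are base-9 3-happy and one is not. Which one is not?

293: 293 → 277 → 397 → 577 → 345 → 99 → 9 → 1  — reaches 1 (base-9 3-happy)
1781: 1781 → 1059 → 281 → 99 → 9 → 1  — reaches 1 (base-9 3-happy)
428: 428 → 258 → 244 → 28 → 28  — repeats 28 (not base-9 3-happy)

428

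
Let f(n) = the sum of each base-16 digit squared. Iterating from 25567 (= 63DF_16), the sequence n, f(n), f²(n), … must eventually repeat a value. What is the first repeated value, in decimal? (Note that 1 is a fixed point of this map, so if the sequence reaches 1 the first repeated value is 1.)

25567 = (6,3,13,15)_16 → 6² + 3² + 13² + 15² = 36 + 9 + 169 + 225 = 439
439 = (1,11,7)_16 → 1² + 11² + 7² = 1 + 121 + 49 = 171
171 = (10,11)_16 → 10² + 11² = 100 + 121 = 221
221 = (13,13)_16 → 13² + 13² = 169 + 169 = 338
338 = (1,5,2)_16 → 1² + 5² + 2² = 1 + 25 + 4 = 30
30 = (1,14)_16 → 1² + 14² = 1 + 196 = 197
197 = (12,5)_16 → 12² + 5² = 144 + 25 = 169
169 = (10,9)_16 → 10² + 9² = 100 + 81 = 181
181 = (11,5)_16 → 11² + 5² = 121 + 25 = 146
146 = (9,2)_16 → 9² + 2² = 81 + 4 = 85
85 = (5,5)_16 → 5² + 5² = 25 + 25 = 50
50 = (3,2)_16 → 3² + 2² = 9 + 4 = 13
13 = (13)_16 → 13² = 169  — 169 already appeared earlier.

169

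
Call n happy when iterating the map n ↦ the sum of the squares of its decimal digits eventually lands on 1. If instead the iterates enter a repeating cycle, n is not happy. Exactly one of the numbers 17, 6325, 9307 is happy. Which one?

17: 17 → 50 → 25 → 29 → 85 → 89 → 145 → 42 → 20 → 4 → 16 → 37 → 58 → 89  — repeats 89 (not happy)
6325: 6325 → 74 → 65 → 61 → 37 → 58 → 89 → 145 → 42 → 20 → 4 → 16 → 37  — repeats 37 (not happy)
9307: 9307 → 139 → 91 → 82 → 68 → 100 → 1  — reaches 1 (happy)

9307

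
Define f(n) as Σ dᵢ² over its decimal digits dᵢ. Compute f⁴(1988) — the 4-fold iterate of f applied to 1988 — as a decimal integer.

29

1988 → 1² + 9² + 8² + 8² = 210
210 → 2² + 1² + 0² = 5
5 → 5² = 25
25 → 2² + 5² = 29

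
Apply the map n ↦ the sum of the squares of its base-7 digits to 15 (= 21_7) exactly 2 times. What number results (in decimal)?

25

15 = (2,1)_7 → 2² + 1² = 5
5 = (5)_7 → 5² = 25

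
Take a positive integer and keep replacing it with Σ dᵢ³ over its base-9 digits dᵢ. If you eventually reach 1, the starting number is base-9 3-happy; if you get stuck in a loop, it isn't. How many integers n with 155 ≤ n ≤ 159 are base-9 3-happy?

155: 155 → 521 → 755 → 521  — not base-9 3-happy
156: 156 → 540 → 432 → 152 → 856 → 128 → 134 → 638 → 1198 → 470 → 476 → 980 → 540  — not base-9 3-happy
157: 157 → 577 → 345 → 99 → 9 → 1  — base-9 3-happy
158: 158 → 638 → 1198 → 470 → 476 → 980 → 540 → 432 → 152 → 856 → 128 → 134 → 638  — not base-9 3-happy
159: 159 → 729 → 1  — base-9 3-happy
base-9 3-happy: 157, 159

2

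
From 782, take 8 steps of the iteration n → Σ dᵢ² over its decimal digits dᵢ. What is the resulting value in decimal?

89

782 → 7² + 8² + 2² = 49 + 64 + 4 = 117
117 → 1² + 1² + 7² = 1 + 1 + 49 = 51
51 → 5² + 1² = 25 + 1 = 26
26 → 2² + 6² = 4 + 36 = 40
40 → 4² + 0² = 16 + 0 = 16
16 → 1² + 6² = 1 + 36 = 37
37 → 3² + 7² = 9 + 49 = 58
58 → 5² + 8² = 25 + 64 = 89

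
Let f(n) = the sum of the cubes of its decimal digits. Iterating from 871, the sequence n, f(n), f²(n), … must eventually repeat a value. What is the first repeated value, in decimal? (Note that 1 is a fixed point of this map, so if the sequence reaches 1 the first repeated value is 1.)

370

871 → 856
856 → 853
853 → 664
664 → 496
496 → 1009
1009 → 730
730 → 370
370 → 370  — 370 already appeared earlier.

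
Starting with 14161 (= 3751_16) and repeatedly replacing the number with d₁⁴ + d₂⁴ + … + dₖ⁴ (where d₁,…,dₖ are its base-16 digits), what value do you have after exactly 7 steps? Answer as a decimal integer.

14161 = (3,7,5,1)_16 → 3⁴ + 7⁴ + 5⁴ + 1⁴ = 81 + 2401 + 625 + 1 = 3108
3108 = (12,2,4)_16 → 12⁴ + 2⁴ + 4⁴ = 20736 + 16 + 256 = 21008
21008 = (5,2,1,0)_16 → 5⁴ + 2⁴ + 1⁴ + 0⁴ = 625 + 16 + 1 + 0 = 642
642 = (2,8,2)_16 → 2⁴ + 8⁴ + 2⁴ = 16 + 4096 + 16 = 4128
4128 = (1,0,2,0)_16 → 1⁴ + 0⁴ + 2⁴ + 0⁴ = 1 + 0 + 16 + 0 = 17
17 = (1,1)_16 → 1⁴ + 1⁴ = 1 + 1 = 2
2 = (2)_16 → 2⁴ = 16

16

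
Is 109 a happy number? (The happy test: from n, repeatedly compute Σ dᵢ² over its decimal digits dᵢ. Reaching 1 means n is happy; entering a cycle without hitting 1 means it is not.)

happy

109 → 1² + 0² + 9² = 1 + 0 + 81 = 82
82 → 8² + 2² = 64 + 4 = 68
68 → 6² + 8² = 36 + 64 = 100
100 → 1² + 0² + 0² = 1 + 0 + 0 = 1  — reached 1.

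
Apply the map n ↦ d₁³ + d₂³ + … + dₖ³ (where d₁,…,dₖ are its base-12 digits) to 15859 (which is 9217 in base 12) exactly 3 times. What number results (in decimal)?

15859 = (9,2,1,7)_12 → 9³ + 2³ + 1³ + 7³ = 729 + 8 + 1 + 343 = 1081
1081 = (7,6,1)_12 → 7³ + 6³ + 1³ = 343 + 216 + 1 = 560
560 = (3,10,8)_12 → 3³ + 10³ + 8³ = 27 + 1000 + 512 = 1539

1539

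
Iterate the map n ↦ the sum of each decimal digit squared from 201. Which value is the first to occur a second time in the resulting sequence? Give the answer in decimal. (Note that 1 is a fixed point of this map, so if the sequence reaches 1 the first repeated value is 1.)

201 → 2² + 0² + 1² = 5
5 → 5² = 25
25 → 2² + 5² = 29
29 → 2² + 9² = 85
85 → 8² + 5² = 89
89 → 8² + 9² = 145
145 → 1² + 4² + 5² = 42
42 → 4² + 2² = 20
20 → 2² + 0² = 4
4 → 4² = 16
16 → 1² + 6² = 37
37 → 3² + 7² = 58
58 → 5² + 8² = 89  — 89 already appeared earlier.

89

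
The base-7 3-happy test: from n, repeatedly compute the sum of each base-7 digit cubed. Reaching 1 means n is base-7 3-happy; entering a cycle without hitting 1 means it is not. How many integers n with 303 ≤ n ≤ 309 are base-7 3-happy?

1

303: 303 → 225 → 129 → 99 → 9 → 9  — not base-7 3-happy
304: 304 → 244 → 496 → 244  — not base-7 3-happy
305: 305 → 281 → 251 → 341 → 557 → 137 → 197 → 65 → 17 → 35 → 125 → 251  — not base-7 3-happy
306: 306 → 342 → 648 → 282 → 258 → 342  — not base-7 3-happy
307: 307 → 433 → 343 → 1  — base-7 3-happy
308: 308 → 224 → 128 → 80 → 92 → 218 → 92  — not base-7 3-happy
309: 309 → 225 → 129 → 99 → 9 → 9  — not base-7 3-happy
base-7 3-happy: 307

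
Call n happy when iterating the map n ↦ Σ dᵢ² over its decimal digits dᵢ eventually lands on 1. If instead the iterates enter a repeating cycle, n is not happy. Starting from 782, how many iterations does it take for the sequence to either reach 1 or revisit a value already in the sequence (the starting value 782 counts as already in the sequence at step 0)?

782 → 7² + 8² + 2² = 49 + 64 + 4 = 117
117 → 1² + 1² + 7² = 1 + 1 + 49 = 51
51 → 5² + 1² = 25 + 1 = 26
26 → 2² + 6² = 4 + 36 = 40
40 → 4² + 0² = 16 + 0 = 16
16 → 1² + 6² = 1 + 36 = 37
37 → 3² + 7² = 9 + 49 = 58
58 → 5² + 8² = 25 + 64 = 89
89 → 8² + 9² = 64 + 81 = 145
145 → 1² + 4² + 5² = 1 + 16 + 25 = 42
42 → 4² + 2² = 16 + 4 = 20
20 → 2² + 0² = 4 + 0 = 4
4 → 4² = 16  — 16 repeats.
That took 13 steps.

13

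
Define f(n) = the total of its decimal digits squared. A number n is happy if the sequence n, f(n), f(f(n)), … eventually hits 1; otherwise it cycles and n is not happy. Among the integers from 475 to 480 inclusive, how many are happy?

1

475: 475 → 90 → 81 → 65 → 61 → 37 → 58 → 89 → 145 → 42 → 20 → 4 → 16 → 37  — not happy
476: 476 → 101 → 2 → 4 → 16 → 37 → 58 → 89 → 145 → 42 → 20 → 4  — not happy
477: 477 → 114 → 18 → 65 → 61 → 37 → 58 → 89 → 145 → 42 → 20 → 4 → 16 → 37  — not happy
478: 478 → 129 → 86 → 100 → 1  — happy
479: 479 → 146 → 53 → 34 → 25 → 29 → 85 → 89 → 145 → 42 → 20 → 4 → 16 → 37 → 58 → 89  — not happy
480: 480 → 80 → 64 → 52 → 29 → 85 → 89 → 145 → 42 → 20 → 4 → 16 → 37 → 58 → 89  — not happy
happy: 478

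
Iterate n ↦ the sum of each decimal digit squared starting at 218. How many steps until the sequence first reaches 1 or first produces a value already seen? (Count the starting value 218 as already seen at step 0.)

218 → 2² + 1² + 8² = 69
69 → 6² + 9² = 117
117 → 1² + 1² + 7² = 51
51 → 5² + 1² = 26
26 → 2² + 6² = 40
40 → 4² + 0² = 16
16 → 1² + 6² = 37
37 → 3² + 7² = 58
58 → 5² + 8² = 89
89 → 8² + 9² = 145
145 → 1² + 4² + 5² = 42
42 → 4² + 2² = 20
20 → 2² + 0² = 4
4 → 4² = 16  — 16 repeats.
That took 14 steps.

14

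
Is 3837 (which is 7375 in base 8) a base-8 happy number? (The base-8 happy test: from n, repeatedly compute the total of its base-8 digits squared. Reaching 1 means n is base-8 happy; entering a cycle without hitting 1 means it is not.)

not base-8 happy

3837 = (7,3,7,5)_8 → 7² + 3² + 7² + 5² = 49 + 9 + 49 + 25 = 132
132 = (2,0,4)_8 → 2² + 0² + 4² = 4 + 0 + 16 = 20
20 = (2,4)_8 → 2² + 4² = 4 + 16 = 20  — 20 already seen; the sequence cycles without reaching 1.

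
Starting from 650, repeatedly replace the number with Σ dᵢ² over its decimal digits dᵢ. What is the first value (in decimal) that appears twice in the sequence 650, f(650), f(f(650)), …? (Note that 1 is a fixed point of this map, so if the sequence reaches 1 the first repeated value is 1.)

37

650 → 6² + 5² + 0² = 61
61 → 6² + 1² = 37
37 → 3² + 7² = 58
58 → 5² + 8² = 89
89 → 8² + 9² = 145
145 → 1² + 4² + 5² = 42
42 → 4² + 2² = 20
20 → 2² + 0² = 4
4 → 4² = 16
16 → 1² + 6² = 37  — 37 already appeared earlier.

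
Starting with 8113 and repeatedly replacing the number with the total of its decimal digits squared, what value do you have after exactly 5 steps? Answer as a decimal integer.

8113 → 8² + 1² + 1² + 3² = 75
75 → 7² + 5² = 74
74 → 7² + 4² = 65
65 → 6² + 5² = 61
61 → 6² + 1² = 37

37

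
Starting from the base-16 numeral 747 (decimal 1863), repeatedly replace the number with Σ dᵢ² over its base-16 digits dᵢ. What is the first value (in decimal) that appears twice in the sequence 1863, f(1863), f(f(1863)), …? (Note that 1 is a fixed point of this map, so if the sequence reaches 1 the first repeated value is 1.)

1

1863 = (7,4,7)_16 → 7² + 4² + 7² = 114
114 = (7,2)_16 → 7² + 2² = 53
53 = (3,5)_16 → 3² + 5² = 34
34 = (2,2)_16 → 2² + 2² = 8
8 = (8)_16 → 8² = 64
64 = (4,0)_16 → 4² + 0² = 16
16 = (1,0)_16 → 1² + 0² = 1  — reached the fixed point 1.
1 → 1, so 1 is the first repeated value.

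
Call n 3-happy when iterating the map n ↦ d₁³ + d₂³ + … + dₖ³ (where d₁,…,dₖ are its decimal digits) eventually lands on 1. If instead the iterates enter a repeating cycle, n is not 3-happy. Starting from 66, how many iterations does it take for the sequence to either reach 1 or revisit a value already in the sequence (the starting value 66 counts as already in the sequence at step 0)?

7

66 → 6³ + 6³ = 216 + 216 = 432
432 → 4³ + 3³ + 2³ = 64 + 27 + 8 = 99
99 → 9³ + 9³ = 729 + 729 = 1458
1458 → 1³ + 4³ + 5³ + 8³ = 1 + 64 + 125 + 512 = 702
702 → 7³ + 0³ + 2³ = 343 + 0 + 8 = 351
351 → 3³ + 5³ + 1³ = 27 + 125 + 1 = 153
153 → 1³ + 5³ + 3³ = 1 + 125 + 27 = 153  — 153 repeats.
That took 7 steps.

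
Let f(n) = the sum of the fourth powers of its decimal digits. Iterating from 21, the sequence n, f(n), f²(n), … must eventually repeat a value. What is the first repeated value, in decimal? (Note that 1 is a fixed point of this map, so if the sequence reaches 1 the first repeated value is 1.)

8208

21 → 17
17 → 2402
2402 → 288
288 → 8208
8208 → 8208  — 8208 already appeared earlier.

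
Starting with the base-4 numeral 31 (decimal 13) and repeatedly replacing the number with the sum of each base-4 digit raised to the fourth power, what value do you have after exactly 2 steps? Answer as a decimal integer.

18

13 = (3,1)_4 → 82
82 = (1,1,0,2)_4 → 18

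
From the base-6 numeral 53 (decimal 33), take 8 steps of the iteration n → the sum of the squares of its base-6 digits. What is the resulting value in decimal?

17

33 = (5,3)_6 → 34
34 = (5,4)_6 → 41
41 = (1,0,5)_6 → 26
26 = (4,2)_6 → 20
20 = (3,2)_6 → 13
13 = (2,1)_6 → 5
5 = (5)_6 → 25
25 = (4,1)_6 → 17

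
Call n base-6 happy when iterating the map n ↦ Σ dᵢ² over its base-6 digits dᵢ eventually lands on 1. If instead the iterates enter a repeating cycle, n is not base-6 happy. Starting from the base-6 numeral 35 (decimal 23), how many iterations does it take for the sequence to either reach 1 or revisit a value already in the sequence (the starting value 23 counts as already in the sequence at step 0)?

10

23 = (3,5)_6 → 3² + 5² = 34
34 = (5,4)_6 → 5² + 4² = 41
41 = (1,0,5)_6 → 1² + 0² + 5² = 26
26 = (4,2)_6 → 4² + 2² = 20
20 = (3,2)_6 → 3² + 2² = 13
13 = (2,1)_6 → 2² + 1² = 5
5 = (5)_6 → 5² = 25
25 = (4,1)_6 → 4² + 1² = 17
17 = (2,5)_6 → 2² + 5² = 29
29 = (4,5)_6 → 4² + 5² = 41  — 41 repeats.
That took 10 steps.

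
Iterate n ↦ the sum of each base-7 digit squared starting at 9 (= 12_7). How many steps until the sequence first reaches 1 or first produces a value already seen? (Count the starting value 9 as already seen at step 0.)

3

9 = (1,2)_7 → 1² + 2² = 5
5 = (5)_7 → 5² = 25
25 = (3,4)_7 → 3² + 4² = 25  — 25 repeats.
That took 3 steps.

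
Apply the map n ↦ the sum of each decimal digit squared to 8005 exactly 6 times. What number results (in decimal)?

16

8005 → 89
89 → 145
145 → 42
42 → 20
20 → 4
4 → 16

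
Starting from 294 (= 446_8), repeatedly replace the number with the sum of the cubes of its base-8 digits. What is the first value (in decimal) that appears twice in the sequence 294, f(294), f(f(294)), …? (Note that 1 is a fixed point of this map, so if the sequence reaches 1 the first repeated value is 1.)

559

294 = (4,4,6)_8 → 4³ + 4³ + 6³ = 64 + 64 + 216 = 344
344 = (5,3,0)_8 → 5³ + 3³ + 0³ = 125 + 27 + 0 = 152
152 = (2,3,0)_8 → 2³ + 3³ + 0³ = 8 + 27 + 0 = 35
35 = (4,3)_8 → 4³ + 3³ = 64 + 27 = 91
91 = (1,3,3)_8 → 1³ + 3³ + 3³ = 1 + 27 + 27 = 55
55 = (6,7)_8 → 6³ + 7³ = 216 + 343 = 559
559 = (1,0,5,7)_8 → 1³ + 0³ + 5³ + 7³ = 1 + 0 + 125 + 343 = 469
469 = (7,2,5)_8 → 7³ + 2³ + 5³ = 343 + 8 + 125 = 476
476 = (7,3,4)_8 → 7³ + 3³ + 4³ = 343 + 27 + 64 = 434
434 = (6,6,2)_8 → 6³ + 6³ + 2³ = 216 + 216 + 8 = 440
440 = (6,7,0)_8 → 6³ + 7³ + 0³ = 216 + 343 + 0 = 559  — 559 already appeared earlier.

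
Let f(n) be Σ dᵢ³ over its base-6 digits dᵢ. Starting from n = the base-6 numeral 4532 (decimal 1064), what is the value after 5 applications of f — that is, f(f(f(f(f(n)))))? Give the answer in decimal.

1064 = (4,5,3,2)_6 → 4³ + 5³ + 3³ + 2³ = 224
224 = (1,0,1,2)_6 → 1³ + 0³ + 1³ + 2³ = 10
10 = (1,4)_6 → 1³ + 4³ = 65
65 = (1,4,5)_6 → 1³ + 4³ + 5³ = 190
190 = (5,1,4)_6 → 5³ + 1³ + 4³ = 190

190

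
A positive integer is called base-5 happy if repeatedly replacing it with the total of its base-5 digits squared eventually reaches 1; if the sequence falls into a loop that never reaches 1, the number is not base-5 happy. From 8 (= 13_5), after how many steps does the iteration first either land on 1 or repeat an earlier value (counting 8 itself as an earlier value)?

4

8 = (1,3)_5 → 1² + 3² = 10
10 = (2,0)_5 → 2² + 0² = 4
4 = (4)_5 → 4² = 16
16 = (3,1)_5 → 3² + 1² = 10  — 10 repeats.
That took 4 steps.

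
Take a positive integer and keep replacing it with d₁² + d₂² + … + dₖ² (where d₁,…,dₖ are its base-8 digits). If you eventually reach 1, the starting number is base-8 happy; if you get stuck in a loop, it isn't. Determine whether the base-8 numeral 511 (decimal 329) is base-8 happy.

329 = (5,1,1)_8 → 5² + 1² + 1² = 25 + 1 + 1 = 27
27 = (3,3)_8 → 3² + 3² = 9 + 9 = 18
18 = (2,2)_8 → 2² + 2² = 4 + 4 = 8
8 = (1,0)_8 → 1² + 0² = 1 + 0 = 1  — reached 1.

base-8 happy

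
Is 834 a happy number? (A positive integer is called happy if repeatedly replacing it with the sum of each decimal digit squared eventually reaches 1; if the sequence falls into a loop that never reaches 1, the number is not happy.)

not happy

834 → 89
89 → 145
145 → 42
42 → 20
20 → 4
4 → 16
16 → 37
37 → 58
58 → 89  — 89 already seen; the sequence cycles without reaching 1.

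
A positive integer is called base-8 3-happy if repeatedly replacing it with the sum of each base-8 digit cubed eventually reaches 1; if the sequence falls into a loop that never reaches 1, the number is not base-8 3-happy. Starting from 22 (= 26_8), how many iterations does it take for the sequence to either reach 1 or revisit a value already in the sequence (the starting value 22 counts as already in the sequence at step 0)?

22 = (2,6)_8 → 224
224 = (3,4,0)_8 → 91
91 = (1,3,3)_8 → 55
55 = (6,7)_8 → 559
559 = (1,0,5,7)_8 → 469
469 = (7,2,5)_8 → 476
476 = (7,3,4)_8 → 434
434 = (6,6,2)_8 → 440
440 = (6,7,0)_8 → 559  — 559 repeats.
That took 9 steps.

9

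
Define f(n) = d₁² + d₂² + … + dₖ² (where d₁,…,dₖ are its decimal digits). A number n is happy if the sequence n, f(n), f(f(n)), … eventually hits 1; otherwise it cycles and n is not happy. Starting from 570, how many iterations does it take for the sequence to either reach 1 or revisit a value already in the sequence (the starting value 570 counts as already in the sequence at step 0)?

570 → 5² + 7² + 0² = 25 + 49 + 0 = 74
74 → 7² + 4² = 49 + 16 = 65
65 → 6² + 5² = 36 + 25 = 61
61 → 6² + 1² = 36 + 1 = 37
37 → 3² + 7² = 9 + 49 = 58
58 → 5² + 8² = 25 + 64 = 89
89 → 8² + 9² = 64 + 81 = 145
145 → 1² + 4² + 5² = 1 + 16 + 25 = 42
42 → 4² + 2² = 16 + 4 = 20
20 → 2² + 0² = 4 + 0 = 4
4 → 4² = 16
16 → 1² + 6² = 1 + 36 = 37  — 37 repeats.
That took 12 steps.

12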